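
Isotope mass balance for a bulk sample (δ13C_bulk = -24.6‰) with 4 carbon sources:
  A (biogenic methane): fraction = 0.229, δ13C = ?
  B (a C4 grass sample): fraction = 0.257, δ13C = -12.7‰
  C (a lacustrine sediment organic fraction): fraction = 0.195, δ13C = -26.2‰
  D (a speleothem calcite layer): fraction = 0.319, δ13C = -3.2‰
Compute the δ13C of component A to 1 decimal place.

-66.4‰

Isotope mass balance: δ_bulk = Σ fᵢ·δᵢ.
-24.6 = 0.229×δ_A + 0.257×(-12.7) + 0.195×(-26.2) + 0.319×(-3.2)
0.229·δ_A = -24.6 − (-9.394) = -15.206
δ_A = -15.206 / 0.229 = -66.40‰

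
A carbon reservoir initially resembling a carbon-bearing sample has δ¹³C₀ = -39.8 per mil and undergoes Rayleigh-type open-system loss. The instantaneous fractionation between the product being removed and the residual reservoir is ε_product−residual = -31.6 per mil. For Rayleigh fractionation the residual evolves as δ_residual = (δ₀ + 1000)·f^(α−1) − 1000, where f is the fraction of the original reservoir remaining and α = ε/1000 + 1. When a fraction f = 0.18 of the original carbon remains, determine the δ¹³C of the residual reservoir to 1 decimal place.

Rayleigh residual: δ_res = (δ₀ + 1000)·f^(α−1) − 1000
α = ε/1000 + 1 = 0.96840, so α − 1 = -0.03160
f^(α−1) = 0.18^(-0.03160) = 1.055683
δ_res = (-39.8 + 1000) × 1.055683 − 1000 = 1013.666 − 1000 = 13.67 per mil

13.7 per mil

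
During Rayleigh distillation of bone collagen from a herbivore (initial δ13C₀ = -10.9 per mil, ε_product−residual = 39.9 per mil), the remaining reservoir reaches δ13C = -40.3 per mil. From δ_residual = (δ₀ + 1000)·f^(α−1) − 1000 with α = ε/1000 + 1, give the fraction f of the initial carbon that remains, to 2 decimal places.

0.47

α − 1 = ε/1000 = 0.0399
(δ_res + 1000)/(δ₀ + 1000) = (-40.3 + 1000)/(-10.9 + 1000) = 959.7/989.1 = 0.970276
f = 0.970276^(1/0.0399) = exp(ln(0.970276)/0.0399) = exp(-0.03017/0.0399)
f = exp(-0.7563) = 0.4694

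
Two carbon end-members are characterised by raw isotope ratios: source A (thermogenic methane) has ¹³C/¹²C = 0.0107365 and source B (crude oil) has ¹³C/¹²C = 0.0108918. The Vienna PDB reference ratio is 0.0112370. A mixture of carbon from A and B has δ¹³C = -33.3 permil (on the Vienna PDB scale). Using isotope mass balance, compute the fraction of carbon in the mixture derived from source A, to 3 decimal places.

0.187

δ_A = (0.0107365/0.0112370 − 1)×1000 = (0.955460 − 1)×1000 = -44.540 permil
δ_B = (0.0108918/0.0112370 − 1)×1000 = (0.969280 − 1)×1000 = -30.720 permil
f_A = (δ_mix − δ_B)/(δ_A − δ_B) = (-33.3 − (-30.720))/(-44.540 − (-30.720))
f_A = -2.580 / -13.820 = 0.1867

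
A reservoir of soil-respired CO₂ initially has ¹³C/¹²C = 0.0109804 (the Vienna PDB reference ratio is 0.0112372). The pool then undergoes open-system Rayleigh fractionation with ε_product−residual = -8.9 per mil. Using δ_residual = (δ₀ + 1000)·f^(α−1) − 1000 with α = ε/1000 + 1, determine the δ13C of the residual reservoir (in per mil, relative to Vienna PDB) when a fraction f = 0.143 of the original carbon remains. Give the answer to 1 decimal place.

δ₀ = (0.0109804/0.0112372 − 1)×1000 = (0.977147 − 1)×1000 = -22.853 per mil
α − 1 = ε/1000 = -0.0089
f^(α−1) = 0.143^(-0.0089) = 1.017460
δ_res = (-22.853 + 1000) × 1.017460 − 1000 = 994.209 − 1000 = -5.79 per mil

-5.8 per mil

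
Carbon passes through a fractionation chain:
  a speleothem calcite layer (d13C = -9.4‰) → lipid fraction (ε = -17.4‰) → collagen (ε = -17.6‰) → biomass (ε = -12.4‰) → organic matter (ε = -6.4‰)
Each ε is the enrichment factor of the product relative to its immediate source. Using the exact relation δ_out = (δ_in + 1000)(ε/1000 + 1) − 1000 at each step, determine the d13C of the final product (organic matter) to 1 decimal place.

-61.7‰

step 1: δ = (-9.40 + 1000)·(-17.4/1000 + 1) − 1000 = -26.64‰
step 2: δ = (-26.64 + 1000)·(-17.6/1000 + 1) − 1000 = -43.77‰
step 3: δ = (-43.77 + 1000)·(-12.4/1000 + 1) − 1000 = -55.62‰
step 4: δ = (-55.62 + 1000)·(-6.4/1000 + 1) − 1000 = -61.67‰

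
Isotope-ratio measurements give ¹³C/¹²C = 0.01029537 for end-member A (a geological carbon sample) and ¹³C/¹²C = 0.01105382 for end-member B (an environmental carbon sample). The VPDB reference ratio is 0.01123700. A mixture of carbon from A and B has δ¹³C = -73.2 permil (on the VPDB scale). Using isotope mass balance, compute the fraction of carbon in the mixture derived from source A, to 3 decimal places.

0.843

δ_A = (0.01029537/0.01123700 − 1)×1000 = (0.916203 − 1)×1000 = -83.797 permil
δ_B = (0.01105382/0.01123700 − 1)×1000 = (0.983698 − 1)×1000 = -16.302 permil
f_A = (δ_mix − δ_B)/(δ_A − δ_B) = (-73.2 − (-16.302))/(-83.797 − (-16.302))
f_A = -56.898 / -67.496 = 0.8430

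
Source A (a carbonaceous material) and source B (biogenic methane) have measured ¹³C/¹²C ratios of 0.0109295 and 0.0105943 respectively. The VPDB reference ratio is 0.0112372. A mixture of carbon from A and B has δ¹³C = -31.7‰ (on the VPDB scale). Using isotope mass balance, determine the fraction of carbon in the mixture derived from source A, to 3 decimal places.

0.855

δ_A = (0.0109295/0.0112372 − 1)×1000 = (0.972618 − 1)×1000 = -27.382‰
δ_B = (0.0105943/0.0112372 − 1)×1000 = (0.942788 − 1)×1000 = -57.212‰
f_A = (δ_mix − δ_B)/(δ_A − δ_B) = (-31.7 − (-57.212))/(-27.382 − (-57.212))
f_A = 25.512 / 29.829 = 0.8553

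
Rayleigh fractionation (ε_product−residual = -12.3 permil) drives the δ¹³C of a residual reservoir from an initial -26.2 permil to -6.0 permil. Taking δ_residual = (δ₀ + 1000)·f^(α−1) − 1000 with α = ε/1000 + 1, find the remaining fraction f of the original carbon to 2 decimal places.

0.19

α − 1 = ε/1000 = -0.0123
(δ_res + 1000)/(δ₀ + 1000) = (-6.0 + 1000)/(-26.2 + 1000) = 994.0/973.8 = 1.020743
f = 1.020743^(1/-0.0123) = exp(ln(1.020743)/-0.0123) = exp(0.02053/-0.0123)
f = exp(-1.6692) = 0.1884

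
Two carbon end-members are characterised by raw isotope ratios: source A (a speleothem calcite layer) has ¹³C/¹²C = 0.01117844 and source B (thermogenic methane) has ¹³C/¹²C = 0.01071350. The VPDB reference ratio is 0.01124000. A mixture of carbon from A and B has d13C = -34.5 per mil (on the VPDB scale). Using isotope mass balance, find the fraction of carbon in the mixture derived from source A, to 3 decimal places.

δ_A = (0.01117844/0.01124000 − 1)×1000 = (0.994523 − 1)×1000 = -5.477 per mil
δ_B = (0.01071350/0.01124000 − 1)×1000 = (0.953158 − 1)×1000 = -46.842 per mil
f_A = (δ_mix − δ_B)/(δ_A − δ_B) = (-34.5 − (-46.842))/(-5.477 − (-46.842))
f_A = 12.342 / 41.365 = 0.2984

0.298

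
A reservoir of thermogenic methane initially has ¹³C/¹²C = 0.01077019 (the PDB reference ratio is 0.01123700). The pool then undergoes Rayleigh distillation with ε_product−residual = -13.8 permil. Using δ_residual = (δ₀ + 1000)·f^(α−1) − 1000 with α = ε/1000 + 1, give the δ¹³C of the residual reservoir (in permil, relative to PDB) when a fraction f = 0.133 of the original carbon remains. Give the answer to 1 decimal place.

-14.5 permil

δ₀ = (0.01077019/0.01123700 − 1)×1000 = (0.958458 − 1)×1000 = -41.542 permil
α − 1 = ε/1000 = -0.0138
f^(α−1) = 0.133^(-0.0138) = 1.028231
δ_res = (-41.542 + 1000) × 1.028231 − 1000 = 985.516 − 1000 = -14.48 permil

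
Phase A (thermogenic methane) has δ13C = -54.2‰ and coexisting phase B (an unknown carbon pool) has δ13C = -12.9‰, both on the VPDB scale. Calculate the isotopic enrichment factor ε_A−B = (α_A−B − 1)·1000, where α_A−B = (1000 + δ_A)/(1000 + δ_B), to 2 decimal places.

-41.84‰

α_A−B = (1000 + -54.2) / (1000 + -12.9) = 945.8 / 987.1 = 0.958160
ε_A−B = (0.958160 − 1) × 1000 = -41.840‰
(The approximation ε ≈ δ_A − δ_B would give -41.3‰.)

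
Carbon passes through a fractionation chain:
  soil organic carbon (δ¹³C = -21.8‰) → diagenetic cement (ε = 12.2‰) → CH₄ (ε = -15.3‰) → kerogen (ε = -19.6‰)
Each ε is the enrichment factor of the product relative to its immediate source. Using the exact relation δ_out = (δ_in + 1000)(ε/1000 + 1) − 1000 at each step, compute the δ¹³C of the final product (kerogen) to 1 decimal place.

-44.1‰

step 1: δ = (-21.80 + 1000)·(12.2/1000 + 1) − 1000 = -9.87‰
step 2: δ = (-9.87 + 1000)·(-15.3/1000 + 1) − 1000 = -25.02‰
step 3: δ = (-25.02 + 1000)·(-19.6/1000 + 1) − 1000 = -44.12‰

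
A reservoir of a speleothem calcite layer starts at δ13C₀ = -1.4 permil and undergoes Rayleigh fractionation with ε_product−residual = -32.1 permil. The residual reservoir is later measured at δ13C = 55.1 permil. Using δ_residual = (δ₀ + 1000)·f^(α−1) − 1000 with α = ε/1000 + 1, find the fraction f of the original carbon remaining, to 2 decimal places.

0.18

α − 1 = ε/1000 = -0.0321
(δ_res + 1000)/(δ₀ + 1000) = (55.1 + 1000)/(-1.4 + 1000) = 1055.1/998.6 = 1.056579
f = 1.056579^(1/-0.0321) = exp(ln(1.056579)/-0.0321) = exp(0.05504/-0.0321)
f = exp(-1.7145) = 0.1800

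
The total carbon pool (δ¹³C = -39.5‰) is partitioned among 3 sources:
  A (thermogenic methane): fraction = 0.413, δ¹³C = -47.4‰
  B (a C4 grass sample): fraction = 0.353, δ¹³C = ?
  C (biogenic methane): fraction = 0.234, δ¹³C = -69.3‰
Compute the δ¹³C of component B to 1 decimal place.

-10.5‰

Isotope mass balance: δ_bulk = Σ fᵢ·δᵢ.
-39.5 = 0.413×(-47.4) + 0.353×δ_B + 0.234×(-69.3)
0.353·δ_B = -39.5 − (-35.792) = -3.708
δ_B = -3.708 / 0.353 = -10.50‰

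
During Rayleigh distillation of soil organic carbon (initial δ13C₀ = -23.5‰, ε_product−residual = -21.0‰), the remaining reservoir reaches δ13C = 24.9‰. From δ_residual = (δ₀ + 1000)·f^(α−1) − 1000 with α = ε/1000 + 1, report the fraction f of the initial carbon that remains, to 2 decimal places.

0.10

α − 1 = ε/1000 = -0.0210
(δ_res + 1000)/(δ₀ + 1000) = (24.9 + 1000)/(-23.5 + 1000) = 1024.9/976.5 = 1.049565
f = 1.049565^(1/-0.0210) = exp(ln(1.049565)/-0.0210) = exp(0.04838/-0.0210)
f = exp(-2.3036) = 0.0999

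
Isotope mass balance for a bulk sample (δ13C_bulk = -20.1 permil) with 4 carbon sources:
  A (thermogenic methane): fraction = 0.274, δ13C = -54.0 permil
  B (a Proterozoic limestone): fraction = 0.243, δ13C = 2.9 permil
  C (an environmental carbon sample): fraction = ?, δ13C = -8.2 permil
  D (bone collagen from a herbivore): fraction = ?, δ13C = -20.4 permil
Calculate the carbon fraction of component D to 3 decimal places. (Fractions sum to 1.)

Let f_D and f_C be the unknown fractions; fractions sum to 1 so f_D + f_C = 0.483.
Mass balance: Σ fᵢ·δᵢ = δ_bulk ⇒ f_D·(-20.4) + f_C·(-8.2) = -20.1 − (-14.091) = -6.009
Substitute f_C = 0.483 − f_D:
f_D·(-20.4 − -8.2) = -6.009 − 0.483×(-8.2) = -2.048
f_D = -2.048 / -12.2 = 0.1679

0.168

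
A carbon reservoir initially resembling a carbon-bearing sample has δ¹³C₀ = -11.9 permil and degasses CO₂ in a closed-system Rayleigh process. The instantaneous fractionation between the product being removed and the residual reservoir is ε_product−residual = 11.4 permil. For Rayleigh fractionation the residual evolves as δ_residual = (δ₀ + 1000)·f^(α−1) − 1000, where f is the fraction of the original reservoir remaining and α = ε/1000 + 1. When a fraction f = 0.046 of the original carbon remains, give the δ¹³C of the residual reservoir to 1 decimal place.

-46.0 permil

Rayleigh residual: δ_res = (δ₀ + 1000)·f^(α−1) − 1000
α = ε/1000 + 1 = 1.01140, so α − 1 = 0.01140
f^(α−1) = 0.046^(0.01140) = 0.965507
δ_res = (-11.9 + 1000) × 0.965507 − 1000 = 954.017 − 1000 = -45.98 permil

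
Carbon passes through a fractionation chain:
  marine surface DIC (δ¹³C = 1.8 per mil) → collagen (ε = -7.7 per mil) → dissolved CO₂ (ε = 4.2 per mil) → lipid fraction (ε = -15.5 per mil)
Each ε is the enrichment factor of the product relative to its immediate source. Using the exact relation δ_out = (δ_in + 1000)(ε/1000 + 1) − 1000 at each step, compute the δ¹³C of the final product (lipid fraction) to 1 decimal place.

step 1: δ = (1.80 + 1000)·(-7.7/1000 + 1) − 1000 = -5.91 per mil
step 2: δ = (-5.91 + 1000)·(4.2/1000 + 1) − 1000 = -1.74 per mil
step 3: δ = (-1.74 + 1000)·(-15.5/1000 + 1) − 1000 = -17.21 per mil

-17.2 per mil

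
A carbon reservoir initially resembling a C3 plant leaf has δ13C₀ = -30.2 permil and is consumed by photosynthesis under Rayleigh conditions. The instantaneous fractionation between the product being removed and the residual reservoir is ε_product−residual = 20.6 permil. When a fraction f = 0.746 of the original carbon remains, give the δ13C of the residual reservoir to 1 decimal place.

-36.0 permil

Rayleigh residual: δ_res = (δ₀ + 1000)·f^(α−1) − 1000
α = ε/1000 + 1 = 1.02060, so α − 1 = 0.02060
f^(α−1) = 0.746^(0.02060) = 0.993982
δ_res = (-30.2 + 1000) × 0.993982 − 1000 = 963.964 − 1000 = -36.04 permil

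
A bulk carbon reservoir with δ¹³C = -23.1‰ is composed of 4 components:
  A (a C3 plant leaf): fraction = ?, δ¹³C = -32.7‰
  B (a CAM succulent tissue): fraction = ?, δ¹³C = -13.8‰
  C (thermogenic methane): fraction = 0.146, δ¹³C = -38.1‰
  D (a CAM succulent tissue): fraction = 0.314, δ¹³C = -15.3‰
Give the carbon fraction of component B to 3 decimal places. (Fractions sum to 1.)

Let f_B and f_A be the unknown fractions; fractions sum to 1 so f_B + f_A = 0.540.
Mass balance: Σ fᵢ·δᵢ = δ_bulk ⇒ f_B·(-13.8) + f_A·(-32.7) = -23.1 − (-10.367) = -12.733
Substitute f_A = 0.540 − f_B:
f_B·(-13.8 − -32.7) = -12.733 − 0.540×(-32.7) = 4.925
f_B = 4.925 / 18.9 = 0.2606

0.261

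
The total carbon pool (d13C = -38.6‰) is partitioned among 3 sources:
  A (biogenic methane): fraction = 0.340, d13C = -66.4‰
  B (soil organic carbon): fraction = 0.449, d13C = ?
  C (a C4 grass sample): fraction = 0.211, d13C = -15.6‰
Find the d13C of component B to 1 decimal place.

-28.4‰

Isotope mass balance: δ_bulk = Σ fᵢ·δᵢ.
-38.6 = 0.340×(-66.4) + 0.449×δ_B + 0.211×(-15.6)
0.449·δ_B = -38.6 − (-25.868) = -12.732
δ_B = -12.732 / 0.449 = -28.36‰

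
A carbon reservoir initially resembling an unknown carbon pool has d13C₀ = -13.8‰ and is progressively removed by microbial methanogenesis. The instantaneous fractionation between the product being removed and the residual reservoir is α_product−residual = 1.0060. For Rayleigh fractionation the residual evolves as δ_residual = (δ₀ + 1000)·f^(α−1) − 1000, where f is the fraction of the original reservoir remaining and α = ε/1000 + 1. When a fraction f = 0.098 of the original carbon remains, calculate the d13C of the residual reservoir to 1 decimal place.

-27.4‰

Rayleigh residual: δ_res = (δ₀ + 1000)·f^(α−1) − 1000
α − 1 = 0.00600
f^(α−1) = 0.098^(0.00600) = 0.986160
δ_res = (-13.8 + 1000) × 0.986160 − 1000 = 972.551 − 1000 = -27.45‰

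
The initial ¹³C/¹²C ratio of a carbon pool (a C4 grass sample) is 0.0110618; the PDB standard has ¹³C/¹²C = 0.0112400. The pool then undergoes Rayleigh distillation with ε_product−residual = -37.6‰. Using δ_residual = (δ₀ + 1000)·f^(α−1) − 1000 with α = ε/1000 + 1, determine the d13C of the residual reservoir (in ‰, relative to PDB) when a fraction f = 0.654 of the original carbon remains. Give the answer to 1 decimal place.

δ₀ = (0.0110618/0.0112400 − 1)×1000 = (0.984146 − 1)×1000 = -15.854‰
α − 1 = ε/1000 = -0.0376
f^(α−1) = 0.654^(-0.0376) = 1.016095
δ_res = (-15.854 + 1000) × 1.016095 − 1000 = 999.986 − 1000 = -0.01‰

0.0‰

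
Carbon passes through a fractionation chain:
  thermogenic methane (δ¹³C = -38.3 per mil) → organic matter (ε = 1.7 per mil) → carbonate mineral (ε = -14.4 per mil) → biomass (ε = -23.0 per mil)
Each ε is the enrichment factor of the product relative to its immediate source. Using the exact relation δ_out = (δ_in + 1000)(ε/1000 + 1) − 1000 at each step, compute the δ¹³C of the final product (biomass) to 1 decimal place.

-72.4 per mil

step 1: δ = (-38.30 + 1000)·(1.7/1000 + 1) − 1000 = -36.67 per mil
step 2: δ = (-36.67 + 1000)·(-14.4/1000 + 1) − 1000 = -50.54 per mil
step 3: δ = (-50.54 + 1000)·(-23.0/1000 + 1) − 1000 = -72.37 per mil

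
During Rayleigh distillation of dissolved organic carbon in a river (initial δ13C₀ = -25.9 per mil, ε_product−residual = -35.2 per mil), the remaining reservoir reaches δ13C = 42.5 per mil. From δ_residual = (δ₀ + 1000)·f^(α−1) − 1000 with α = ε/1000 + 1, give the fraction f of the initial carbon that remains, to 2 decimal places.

0.15

α − 1 = ε/1000 = -0.0352
(δ_res + 1000)/(δ₀ + 1000) = (42.5 + 1000)/(-25.9 + 1000) = 1042.5/974.1 = 1.070219
f = 1.070219^(1/-0.0352) = exp(ln(1.070219)/-0.0352) = exp(0.06786/-0.0352)
f = exp(-1.9279) = 0.1454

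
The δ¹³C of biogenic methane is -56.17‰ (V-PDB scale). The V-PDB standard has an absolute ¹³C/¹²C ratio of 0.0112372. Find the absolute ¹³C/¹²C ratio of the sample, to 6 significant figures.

0.0106060

R_sample = R_standard × (δ¹³C/1000 + 1)
R_sample = 0.0112372 × (-56.17/1000 + 1) = 0.0112372 × 0.943830
R_sample = 0.0106060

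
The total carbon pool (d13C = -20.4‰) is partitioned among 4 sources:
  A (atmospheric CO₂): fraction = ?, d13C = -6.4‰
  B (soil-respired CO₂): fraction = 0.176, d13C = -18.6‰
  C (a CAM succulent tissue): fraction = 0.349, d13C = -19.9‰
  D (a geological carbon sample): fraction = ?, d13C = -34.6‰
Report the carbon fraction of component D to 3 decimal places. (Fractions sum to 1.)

0.253

Let f_D and f_A be the unknown fractions; fractions sum to 1 so f_D + f_A = 0.475.
Mass balance: Σ fᵢ·δᵢ = δ_bulk ⇒ f_D·(-34.6) + f_A·(-6.4) = -20.4 − (-10.219) = -10.181
Substitute f_A = 0.475 − f_D:
f_D·(-34.6 − -6.4) = -10.181 − 0.475×(-6.4) = -7.141
f_D = -7.141 / -28.2 = 0.2532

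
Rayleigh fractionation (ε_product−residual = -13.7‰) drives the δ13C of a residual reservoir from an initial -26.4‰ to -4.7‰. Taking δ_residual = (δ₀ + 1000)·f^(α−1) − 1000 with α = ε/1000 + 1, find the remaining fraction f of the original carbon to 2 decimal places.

0.20

α − 1 = ε/1000 = -0.0137
(δ_res + 1000)/(δ₀ + 1000) = (-4.7 + 1000)/(-26.4 + 1000) = 995.3/973.6 = 1.022288
f = 1.022288^(1/-0.0137) = exp(ln(1.022288)/-0.0137) = exp(0.02204/-0.0137)
f = exp(-1.6090) = 0.2001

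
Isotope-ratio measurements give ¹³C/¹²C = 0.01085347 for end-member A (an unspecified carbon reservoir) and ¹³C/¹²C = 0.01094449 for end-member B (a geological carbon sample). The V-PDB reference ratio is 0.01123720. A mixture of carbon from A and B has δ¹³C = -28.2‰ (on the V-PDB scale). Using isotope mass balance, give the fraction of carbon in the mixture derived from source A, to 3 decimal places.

δ_A = (0.01085347/0.01123720 − 1)×1000 = (0.965852 − 1)×1000 = -34.148‰
δ_B = (0.01094449/0.01123720 − 1)×1000 = (0.973952 − 1)×1000 = -26.048‰
f_A = (δ_mix − δ_B)/(δ_A − δ_B) = (-28.2 − (-26.048))/(-34.148 − (-26.048))
f_A = -2.152 / -8.100 = 0.2656

0.266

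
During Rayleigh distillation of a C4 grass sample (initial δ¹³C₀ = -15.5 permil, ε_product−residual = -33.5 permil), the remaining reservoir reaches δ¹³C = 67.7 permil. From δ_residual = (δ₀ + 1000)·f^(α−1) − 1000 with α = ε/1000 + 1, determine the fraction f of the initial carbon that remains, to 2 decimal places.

α − 1 = ε/1000 = -0.0335
(δ_res + 1000)/(δ₀ + 1000) = (67.7 + 1000)/(-15.5 + 1000) = 1067.7/984.5 = 1.084510
f = 1.084510^(1/-0.0335) = exp(ln(1.084510)/-0.0335) = exp(0.08113/-0.0335)
f = exp(-2.4217) = 0.0888

0.09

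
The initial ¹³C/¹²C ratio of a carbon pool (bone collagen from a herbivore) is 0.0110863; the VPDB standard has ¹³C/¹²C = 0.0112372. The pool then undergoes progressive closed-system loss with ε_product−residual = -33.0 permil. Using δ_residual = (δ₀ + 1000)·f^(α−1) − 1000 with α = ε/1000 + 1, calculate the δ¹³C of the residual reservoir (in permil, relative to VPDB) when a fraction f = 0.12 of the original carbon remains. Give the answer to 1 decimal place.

58.1 permil

δ₀ = (0.0110863/0.0112372 − 1)×1000 = (0.986571 − 1)×1000 = -13.429 permil
α − 1 = ε/1000 = -0.0330
f^(α−1) = 0.12^(-0.0330) = 1.072475
δ_res = (-13.429 + 1000) × 1.072475 − 1000 = 1058.073 − 1000 = 58.07 permil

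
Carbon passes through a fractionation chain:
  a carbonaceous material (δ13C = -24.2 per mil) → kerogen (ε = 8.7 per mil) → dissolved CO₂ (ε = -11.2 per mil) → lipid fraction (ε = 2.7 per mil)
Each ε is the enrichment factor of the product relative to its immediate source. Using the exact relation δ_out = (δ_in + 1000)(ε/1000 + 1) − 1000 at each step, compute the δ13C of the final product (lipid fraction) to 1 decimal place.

step 1: δ = (-24.20 + 1000)·(8.7/1000 + 1) − 1000 = -15.71 per mil
step 2: δ = (-15.71 + 1000)·(-11.2/1000 + 1) − 1000 = -26.73 per mil
step 3: δ = (-26.73 + 1000)·(2.7/1000 + 1) − 1000 = -24.11 per mil

-24.1 per mil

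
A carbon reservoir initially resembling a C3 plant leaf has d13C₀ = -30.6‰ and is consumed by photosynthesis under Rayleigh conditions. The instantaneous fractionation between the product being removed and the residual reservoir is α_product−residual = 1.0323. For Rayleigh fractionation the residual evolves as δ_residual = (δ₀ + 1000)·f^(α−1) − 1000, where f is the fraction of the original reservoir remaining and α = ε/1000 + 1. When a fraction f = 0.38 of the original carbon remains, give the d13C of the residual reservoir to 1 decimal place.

Rayleigh residual: δ_res = (δ₀ + 1000)·f^(α−1) − 1000
α − 1 = 0.03230
f^(α−1) = 0.38^(0.03230) = 0.969230
δ_res = (-30.6 + 1000) × 0.969230 − 1000 = 939.572 − 1000 = -60.43‰

-60.4‰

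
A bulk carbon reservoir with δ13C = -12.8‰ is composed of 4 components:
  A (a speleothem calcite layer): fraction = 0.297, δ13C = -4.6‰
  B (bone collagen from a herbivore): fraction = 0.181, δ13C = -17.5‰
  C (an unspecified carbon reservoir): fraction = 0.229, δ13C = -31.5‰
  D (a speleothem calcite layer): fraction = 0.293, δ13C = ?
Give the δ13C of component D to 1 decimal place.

-3.6‰

Isotope mass balance: δ_bulk = Σ fᵢ·δᵢ.
-12.8 = 0.297×(-4.6) + 0.181×(-17.5) + 0.229×(-31.5) + 0.293×δ_D
0.293·δ_D = -12.8 − (-11.747) = -1.053
δ_D = -1.053 / 0.293 = -3.59‰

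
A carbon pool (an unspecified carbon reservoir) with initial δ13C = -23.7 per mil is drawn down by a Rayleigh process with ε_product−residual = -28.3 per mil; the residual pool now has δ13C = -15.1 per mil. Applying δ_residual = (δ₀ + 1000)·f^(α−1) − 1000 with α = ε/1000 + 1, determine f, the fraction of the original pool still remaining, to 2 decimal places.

α − 1 = ε/1000 = -0.0283
(δ_res + 1000)/(δ₀ + 1000) = (-15.1 + 1000)/(-23.7 + 1000) = 984.9/976.3 = 1.008809
f = 1.008809^(1/-0.0283) = exp(ln(1.008809)/-0.0283) = exp(0.00877/-0.0283)
f = exp(-0.3099) = 0.7335

0.73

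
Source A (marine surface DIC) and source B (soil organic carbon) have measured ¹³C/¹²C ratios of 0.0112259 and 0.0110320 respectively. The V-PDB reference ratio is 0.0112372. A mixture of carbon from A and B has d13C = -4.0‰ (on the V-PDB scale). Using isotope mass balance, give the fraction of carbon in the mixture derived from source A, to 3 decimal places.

δ_A = (0.0112259/0.0112372 − 1)×1000 = (0.998994 − 1)×1000 = -1.006‰
δ_B = (0.0110320/0.0112372 − 1)×1000 = (0.981739 − 1)×1000 = -18.261‰
f_A = (δ_mix − δ_B)/(δ_A − δ_B) = (-4.0 − (-18.261))/(-1.006 − (-18.261))
f_A = 14.261 / 17.255 = 0.8265

0.826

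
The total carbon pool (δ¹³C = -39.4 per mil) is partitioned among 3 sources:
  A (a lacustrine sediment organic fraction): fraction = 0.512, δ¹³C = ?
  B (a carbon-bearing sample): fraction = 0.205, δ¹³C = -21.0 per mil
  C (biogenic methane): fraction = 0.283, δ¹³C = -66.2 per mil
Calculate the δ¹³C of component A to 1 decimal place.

-32.0 per mil

Isotope mass balance: δ_bulk = Σ fᵢ·δᵢ.
-39.4 = 0.512×δ_A + 0.205×(-21.0) + 0.283×(-66.2)
0.512·δ_A = -39.4 − (-23.040) = -16.360
δ_A = -16.360 / 0.512 = -31.95 per mil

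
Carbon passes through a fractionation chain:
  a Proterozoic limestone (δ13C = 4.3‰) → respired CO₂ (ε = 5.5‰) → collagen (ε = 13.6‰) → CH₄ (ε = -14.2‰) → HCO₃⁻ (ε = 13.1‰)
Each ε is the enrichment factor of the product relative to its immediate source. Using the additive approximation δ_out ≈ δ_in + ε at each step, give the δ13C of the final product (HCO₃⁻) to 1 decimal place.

step 1: δ ≈ 4.3 + (5.5) = 9.8‰
step 2: δ ≈ 9.8 + (13.6) = 23.4‰
step 3: δ ≈ 23.4 + (-14.2) = 9.2‰
step 4: δ ≈ 9.2 + (13.1) = 22.3‰

22.3‰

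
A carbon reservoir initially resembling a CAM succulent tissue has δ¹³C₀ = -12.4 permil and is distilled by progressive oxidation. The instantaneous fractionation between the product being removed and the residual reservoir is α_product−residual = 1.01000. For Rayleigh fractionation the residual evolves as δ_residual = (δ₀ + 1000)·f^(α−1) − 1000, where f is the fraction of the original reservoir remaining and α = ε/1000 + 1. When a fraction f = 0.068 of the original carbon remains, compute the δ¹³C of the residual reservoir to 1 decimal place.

-38.6 permil

Rayleigh residual: δ_res = (δ₀ + 1000)·f^(α−1) − 1000
α − 1 = 0.01000
f^(α−1) = 0.068^(0.01000) = 0.973476
δ_res = (-12.4 + 1000) × 0.973476 − 1000 = 961.405 − 1000 = -38.60 permil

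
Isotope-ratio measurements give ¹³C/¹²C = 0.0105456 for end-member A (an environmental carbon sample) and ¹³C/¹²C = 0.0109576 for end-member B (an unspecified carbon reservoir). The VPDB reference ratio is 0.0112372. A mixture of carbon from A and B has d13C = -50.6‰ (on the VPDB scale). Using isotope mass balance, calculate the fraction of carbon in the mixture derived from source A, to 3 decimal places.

δ_A = (0.0105456/0.0112372 − 1)×1000 = (0.938454 − 1)×1000 = -61.546‰
δ_B = (0.0109576/0.0112372 − 1)×1000 = (0.975118 − 1)×1000 = -24.882‰
f_A = (δ_mix − δ_B)/(δ_A − δ_B) = (-50.6 − (-24.882))/(-61.546 − (-24.882))
f_A = -25.718 / -36.664 = 0.7015

0.701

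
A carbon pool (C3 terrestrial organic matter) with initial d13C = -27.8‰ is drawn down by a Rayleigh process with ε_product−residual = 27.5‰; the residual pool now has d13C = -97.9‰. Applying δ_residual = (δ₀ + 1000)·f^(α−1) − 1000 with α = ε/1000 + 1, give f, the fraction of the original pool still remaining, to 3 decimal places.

α − 1 = ε/1000 = 0.0275
(δ_res + 1000)/(δ₀ + 1000) = (-97.9 + 1000)/(-27.8 + 1000) = 902.1/972.2 = 0.927895
f = 0.927895^(1/0.0275) = exp(ln(0.927895)/0.0275) = exp(-0.07484/0.0275)
f = exp(-2.7213) = 0.0658

0.066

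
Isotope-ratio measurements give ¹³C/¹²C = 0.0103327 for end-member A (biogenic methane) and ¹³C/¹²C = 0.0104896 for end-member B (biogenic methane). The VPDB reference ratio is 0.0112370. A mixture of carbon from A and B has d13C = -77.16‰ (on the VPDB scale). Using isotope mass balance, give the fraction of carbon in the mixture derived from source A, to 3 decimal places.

δ_A = (0.0103327/0.0112370 − 1)×1000 = (0.919525 − 1)×1000 = -80.475‰
δ_B = (0.0104896/0.0112370 − 1)×1000 = (0.933488 − 1)×1000 = -66.512‰
f_A = (δ_mix − δ_B)/(δ_A − δ_B) = (-77.16 − (-66.512))/(-80.475 − (-66.512))
f_A = -10.648 / -13.963 = 0.7626

0.763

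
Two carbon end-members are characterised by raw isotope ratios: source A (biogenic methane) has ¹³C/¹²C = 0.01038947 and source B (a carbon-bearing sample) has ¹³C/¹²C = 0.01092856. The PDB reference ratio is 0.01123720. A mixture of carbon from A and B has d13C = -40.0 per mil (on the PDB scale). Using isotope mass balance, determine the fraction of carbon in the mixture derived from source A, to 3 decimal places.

0.261

δ_A = (0.01038947/0.01123720 − 1)×1000 = (0.924560 − 1)×1000 = -75.440 per mil
δ_B = (0.01092856/0.01123720 − 1)×1000 = (0.972534 − 1)×1000 = -27.466 per mil
f_A = (δ_mix − δ_B)/(δ_A − δ_B) = (-40.0 − (-27.466))/(-75.440 − (-27.466))
f_A = -12.534 / -47.974 = 0.2613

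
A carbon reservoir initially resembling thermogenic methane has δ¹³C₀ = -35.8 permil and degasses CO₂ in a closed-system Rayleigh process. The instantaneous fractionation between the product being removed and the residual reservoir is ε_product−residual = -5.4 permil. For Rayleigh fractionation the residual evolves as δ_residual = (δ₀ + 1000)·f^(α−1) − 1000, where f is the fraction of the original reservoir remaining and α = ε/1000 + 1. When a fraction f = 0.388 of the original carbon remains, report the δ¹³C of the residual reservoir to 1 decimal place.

-30.9 permil

Rayleigh residual: δ_res = (δ₀ + 1000)·f^(α−1) − 1000
α = ε/1000 + 1 = 0.99460, so α − 1 = -0.00540
f^(α−1) = 0.388^(-0.00540) = 1.005126
δ_res = (-35.8 + 1000) × 1.005126 − 1000 = 969.142 − 1000 = -30.86 permil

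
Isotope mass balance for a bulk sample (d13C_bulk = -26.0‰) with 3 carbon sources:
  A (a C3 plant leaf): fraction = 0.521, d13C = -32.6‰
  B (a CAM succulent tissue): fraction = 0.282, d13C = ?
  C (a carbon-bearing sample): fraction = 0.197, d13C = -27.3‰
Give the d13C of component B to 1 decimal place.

-12.9‰

Isotope mass balance: δ_bulk = Σ fᵢ·δᵢ.
-26.0 = 0.521×(-32.6) + 0.282×δ_B + 0.197×(-27.3)
0.282·δ_B = -26.0 − (-22.363) = -3.637
δ_B = -3.637 / 0.282 = -12.90‰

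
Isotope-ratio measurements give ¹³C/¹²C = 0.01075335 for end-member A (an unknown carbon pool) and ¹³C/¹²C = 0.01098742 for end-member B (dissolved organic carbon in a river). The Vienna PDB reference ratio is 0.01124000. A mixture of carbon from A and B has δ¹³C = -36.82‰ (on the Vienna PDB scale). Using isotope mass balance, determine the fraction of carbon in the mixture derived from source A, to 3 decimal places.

δ_A = (0.01075335/0.01124000 − 1)×1000 = (0.956704 − 1)×1000 = -43.296‰
δ_B = (0.01098742/0.01124000 − 1)×1000 = (0.977528 − 1)×1000 = -22.472‰
f_A = (δ_mix − δ_B)/(δ_A − δ_B) = (-36.82 − (-22.472))/(-43.296 − (-22.472))
f_A = -14.348 / -20.825 = 0.6890

0.689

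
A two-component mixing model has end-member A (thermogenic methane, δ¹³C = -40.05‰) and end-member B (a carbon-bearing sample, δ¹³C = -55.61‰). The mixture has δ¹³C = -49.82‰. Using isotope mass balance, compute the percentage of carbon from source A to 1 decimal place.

δ_mix = f_A·δ_A + (1 − f_A)·δ_B  ⇒  f_A = (δ_mix − δ_B)/(δ_A − δ_B)
f_A = (-49.82 − (-55.61)) / (-40.05 − (-55.61))
f_A = 5.79 / 15.56 = 0.3721

37.2%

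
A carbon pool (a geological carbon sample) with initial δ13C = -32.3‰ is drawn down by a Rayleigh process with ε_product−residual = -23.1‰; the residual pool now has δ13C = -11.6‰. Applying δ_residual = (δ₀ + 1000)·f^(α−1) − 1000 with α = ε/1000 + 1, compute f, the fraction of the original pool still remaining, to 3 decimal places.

α − 1 = ε/1000 = -0.0231
(δ_res + 1000)/(δ₀ + 1000) = (-11.6 + 1000)/(-32.3 + 1000) = 988.4/967.7 = 1.021391
f = 1.021391^(1/-0.0231) = exp(ln(1.021391)/-0.0231) = exp(0.02117/-0.0231)
f = exp(-0.9162) = 0.4000

0.400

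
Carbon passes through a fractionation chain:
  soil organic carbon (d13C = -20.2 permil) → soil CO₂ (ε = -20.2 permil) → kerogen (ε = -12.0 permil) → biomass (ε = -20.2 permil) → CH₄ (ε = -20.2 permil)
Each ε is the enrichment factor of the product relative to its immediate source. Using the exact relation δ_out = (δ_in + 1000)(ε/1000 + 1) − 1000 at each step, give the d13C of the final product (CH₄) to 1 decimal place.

-89.4 permil

step 1: δ = (-20.20 + 1000)·(-20.2/1000 + 1) − 1000 = -39.99 permil
step 2: δ = (-39.99 + 1000)·(-12.0/1000 + 1) − 1000 = -51.51 permil
step 3: δ = (-51.51 + 1000)·(-20.2/1000 + 1) − 1000 = -70.67 permil
step 4: δ = (-70.67 + 1000)·(-20.2/1000 + 1) − 1000 = -89.44 permil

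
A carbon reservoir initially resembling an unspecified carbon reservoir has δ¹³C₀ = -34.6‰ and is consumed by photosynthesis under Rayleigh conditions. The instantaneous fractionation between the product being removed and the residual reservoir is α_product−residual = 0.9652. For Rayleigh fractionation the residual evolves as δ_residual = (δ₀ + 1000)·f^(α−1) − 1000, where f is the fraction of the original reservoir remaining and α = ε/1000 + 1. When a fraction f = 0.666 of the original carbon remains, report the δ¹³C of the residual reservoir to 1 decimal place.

Rayleigh residual: δ_res = (δ₀ + 1000)·f^(α−1) − 1000
α − 1 = -0.03480
f^(α−1) = 0.666^(-0.03480) = 1.014246
δ_res = (-34.6 + 1000) × 1.014246 − 1000 = 979.153 − 1000 = -20.85‰

-20.8‰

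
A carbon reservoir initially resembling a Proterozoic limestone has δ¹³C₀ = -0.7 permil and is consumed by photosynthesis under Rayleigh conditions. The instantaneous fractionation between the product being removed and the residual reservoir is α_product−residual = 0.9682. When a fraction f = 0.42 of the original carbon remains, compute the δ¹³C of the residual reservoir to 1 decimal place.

27.3 permil

Rayleigh residual: δ_res = (δ₀ + 1000)·f^(α−1) − 1000
α − 1 = -0.03180
f^(α−1) = 0.42^(-0.03180) = 1.027971
δ_res = (-0.7 + 1000) × 1.027971 − 1000 = 1027.251 − 1000 = 27.25 permil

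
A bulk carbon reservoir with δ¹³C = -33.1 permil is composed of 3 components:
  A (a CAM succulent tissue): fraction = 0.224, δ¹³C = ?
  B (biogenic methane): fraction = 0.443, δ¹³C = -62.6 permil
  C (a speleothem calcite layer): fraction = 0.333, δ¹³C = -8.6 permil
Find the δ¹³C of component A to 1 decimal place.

Isotope mass balance: δ_bulk = Σ fᵢ·δᵢ.
-33.1 = 0.224×δ_A + 0.443×(-62.6) + 0.333×(-8.6)
0.224·δ_A = -33.1 − (-30.596) = -2.504
δ_A = -2.504 / 0.224 = -11.18 permil

-11.2 permil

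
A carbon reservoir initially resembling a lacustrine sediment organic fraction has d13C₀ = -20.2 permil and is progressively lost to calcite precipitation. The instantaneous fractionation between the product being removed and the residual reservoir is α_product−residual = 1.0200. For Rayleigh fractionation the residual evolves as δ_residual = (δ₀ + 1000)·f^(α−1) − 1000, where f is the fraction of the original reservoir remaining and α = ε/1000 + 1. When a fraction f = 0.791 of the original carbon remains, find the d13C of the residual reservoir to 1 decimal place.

Rayleigh residual: δ_res = (δ₀ + 1000)·f^(α−1) − 1000
α − 1 = 0.02000
f^(α−1) = 0.791^(0.02000) = 0.995322
δ_res = (-20.2 + 1000) × 0.995322 − 1000 = 975.216 − 1000 = -24.78 permil

-24.8 permil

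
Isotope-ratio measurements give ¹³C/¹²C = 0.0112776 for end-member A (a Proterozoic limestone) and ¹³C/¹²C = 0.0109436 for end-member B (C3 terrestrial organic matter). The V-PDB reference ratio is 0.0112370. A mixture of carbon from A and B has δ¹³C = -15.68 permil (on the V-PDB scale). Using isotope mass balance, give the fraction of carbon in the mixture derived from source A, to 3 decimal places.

δ_A = (0.0112776/0.0112370 − 1)×1000 = (1.003613 − 1)×1000 = 3.613 permil
δ_B = (0.0109436/0.0112370 − 1)×1000 = (0.973890 − 1)×1000 = -26.110 permil
f_A = (δ_mix − δ_B)/(δ_A − δ_B) = (-15.68 − (-26.110))/(3.613 − (-26.110))
f_A = 10.430 / 29.723 = 0.3509

0.351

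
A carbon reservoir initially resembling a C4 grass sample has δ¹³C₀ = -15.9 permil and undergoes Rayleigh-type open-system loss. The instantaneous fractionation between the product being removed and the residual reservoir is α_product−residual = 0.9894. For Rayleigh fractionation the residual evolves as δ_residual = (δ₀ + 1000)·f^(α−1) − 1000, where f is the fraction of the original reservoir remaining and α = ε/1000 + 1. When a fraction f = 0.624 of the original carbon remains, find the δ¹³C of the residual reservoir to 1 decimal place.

Rayleigh residual: δ_res = (δ₀ + 1000)·f^(α−1) − 1000
α − 1 = -0.01060
f^(α−1) = 0.624^(-0.01060) = 1.005012
δ_res = (-15.9 + 1000) × 1.005012 − 1000 = 989.032 − 1000 = -10.97 permil

-11.0 permil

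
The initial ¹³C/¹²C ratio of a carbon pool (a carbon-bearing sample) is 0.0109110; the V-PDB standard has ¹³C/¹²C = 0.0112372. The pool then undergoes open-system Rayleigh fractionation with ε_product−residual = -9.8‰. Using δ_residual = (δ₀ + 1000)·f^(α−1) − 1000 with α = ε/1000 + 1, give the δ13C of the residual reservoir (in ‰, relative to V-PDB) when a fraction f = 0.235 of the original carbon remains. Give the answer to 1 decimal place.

δ₀ = (0.0109110/0.0112372 − 1)×1000 = (0.970971 − 1)×1000 = -29.029‰
α − 1 = ε/1000 = -0.0098
f^(α−1) = 0.235^(-0.0098) = 1.014293
δ_res = (-29.029 + 1000) × 1.014293 − 1000 = 984.850 − 1000 = -15.15‰

-15.2‰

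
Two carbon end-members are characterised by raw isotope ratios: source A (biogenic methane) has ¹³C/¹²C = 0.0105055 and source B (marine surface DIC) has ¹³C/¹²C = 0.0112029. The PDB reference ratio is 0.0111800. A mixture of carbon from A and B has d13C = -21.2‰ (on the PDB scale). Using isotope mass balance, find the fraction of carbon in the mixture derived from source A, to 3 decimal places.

0.373

δ_A = (0.0105055/0.0111800 − 1)×1000 = (0.939669 − 1)×1000 = -60.331‰
δ_B = (0.0112029/0.0111800 − 1)×1000 = (1.002048 − 1)×1000 = 2.048‰
f_A = (δ_mix − δ_B)/(δ_A − δ_B) = (-21.2 − (2.048))/(-60.331 − (2.048))
f_A = -23.248 / -62.379 = 0.3727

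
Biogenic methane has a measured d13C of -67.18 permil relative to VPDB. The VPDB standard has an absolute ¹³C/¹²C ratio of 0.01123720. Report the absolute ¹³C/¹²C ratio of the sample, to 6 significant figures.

0.0104823

R_sample = R_standard × (d13C/1000 + 1)
R_sample = 0.01123720 × (-67.18/1000 + 1) = 0.01123720 × 0.932820
R_sample = 0.0104823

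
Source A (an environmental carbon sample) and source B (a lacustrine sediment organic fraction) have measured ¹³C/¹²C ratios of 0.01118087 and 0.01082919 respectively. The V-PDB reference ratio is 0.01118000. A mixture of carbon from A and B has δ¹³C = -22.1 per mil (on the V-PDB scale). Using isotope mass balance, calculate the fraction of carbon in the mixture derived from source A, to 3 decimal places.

0.295

δ_A = (0.01118087/0.01118000 − 1)×1000 = (1.000078 − 1)×1000 = 0.078 per mil
δ_B = (0.01082919/0.01118000 − 1)×1000 = (0.968622 − 1)×1000 = -31.378 per mil
f_A = (δ_mix − δ_B)/(δ_A − δ_B) = (-22.1 − (-31.378))/(0.078 − (-31.378))
f_A = 9.278 / 31.456 = 0.2950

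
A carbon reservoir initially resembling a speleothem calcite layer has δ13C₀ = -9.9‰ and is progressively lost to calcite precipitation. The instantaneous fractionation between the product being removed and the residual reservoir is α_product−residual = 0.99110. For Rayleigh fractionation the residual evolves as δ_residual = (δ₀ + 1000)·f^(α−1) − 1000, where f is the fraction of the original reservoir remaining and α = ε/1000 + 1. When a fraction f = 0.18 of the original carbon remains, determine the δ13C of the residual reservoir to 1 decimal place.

Rayleigh residual: δ_res = (δ₀ + 1000)·f^(α−1) − 1000
α − 1 = -0.00890
f^(α−1) = 0.18^(-0.00890) = 1.015379
δ_res = (-9.9 + 1000) × 1.015379 − 1000 = 1005.327 − 1000 = 5.33‰

5.3‰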